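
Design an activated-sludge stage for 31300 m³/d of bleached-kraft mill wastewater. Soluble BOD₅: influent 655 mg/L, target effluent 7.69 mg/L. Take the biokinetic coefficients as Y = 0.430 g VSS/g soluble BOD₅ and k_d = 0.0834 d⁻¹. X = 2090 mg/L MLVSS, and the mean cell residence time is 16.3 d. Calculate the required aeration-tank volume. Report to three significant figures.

V ≈ 28800 m³

From the SRT design equation V = Y Q (S₀−S) θ_c / [X (1 + k_d θ_c)] = 0.430 × 31300 × (655 − 7.69) × 16.3 / [2090 × (1 + 0.0834 × 16.3)] = 1.42×10^8 / 4931 = 28798 m³.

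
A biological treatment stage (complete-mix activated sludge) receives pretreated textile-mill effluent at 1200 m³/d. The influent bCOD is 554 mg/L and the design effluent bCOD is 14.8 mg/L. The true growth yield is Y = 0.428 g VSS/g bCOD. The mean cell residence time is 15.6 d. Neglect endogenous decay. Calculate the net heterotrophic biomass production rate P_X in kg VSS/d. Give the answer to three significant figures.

With endogenous decay neglected, the observed yield equals the true yield: Y_obs = Y = 0.428 g VSS/g bCOD.
ΔS = 554 − 14.8 = 539.2 mg/L, so the substrate removal rate is 1200 × 539.2/1000 = 647.0 kg bCOD/d.
P_X = Y_obs · Q(S₀ − S) = 0.4280 × 647.0 = 276.9 kg VSS/d.

P_X ≈ 277 kg VSS/d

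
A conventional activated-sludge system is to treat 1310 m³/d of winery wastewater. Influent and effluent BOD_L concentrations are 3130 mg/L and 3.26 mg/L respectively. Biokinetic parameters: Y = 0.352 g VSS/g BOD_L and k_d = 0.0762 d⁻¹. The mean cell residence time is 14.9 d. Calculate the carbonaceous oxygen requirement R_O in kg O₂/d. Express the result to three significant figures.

R_O ≈ 3140 kg O₂/d

Y_obs = Y / (1 + k_d θ_c) = 0.352 / (1 + 0.0762 × 14.9) = 0.352 / 2.135 = 0.1648.
Q·(S₀ − S) = 1310 × (3130 − 3.26) × 10⁻³ = 4096 kg/d removed.
P_X = Y_obs·Q·(S₀ − S) = 0.1648 × 4096 = 675.2 kg VSS/d.
R_O = Q·ΔS − 1.42 P_X = 4096 − 958.8 = 3137 kg O₂/d.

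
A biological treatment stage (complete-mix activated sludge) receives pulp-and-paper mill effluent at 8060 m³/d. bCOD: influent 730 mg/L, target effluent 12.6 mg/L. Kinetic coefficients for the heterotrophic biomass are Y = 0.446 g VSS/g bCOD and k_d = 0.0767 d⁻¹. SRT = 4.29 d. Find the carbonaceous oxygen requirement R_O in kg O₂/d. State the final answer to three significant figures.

R_O ≈ 3030 kg O₂/d

Observed yield with endogenous decay: Y_obs = Y / (1 + k_d·θ_c) = 0.446 / (1 + 0.0767 × 4.29) = 0.446 / 1.329 = 0.3356 g VSS/g bCOD.
ΔS = 730 − 12.6 = 717.4 mg/L, so the substrate removal rate is 8060 × 717.4/1000 = 5782 kg bCOD/d.
Biomass synthesised: P_X = Y_obs × 5782 = 1940 kg VSS/d.
Carbonaceous O₂ demand = substrate oxidised − cell-mass equivalent = 5782 − 1.42 × 1940 = 3027 kg O₂/d.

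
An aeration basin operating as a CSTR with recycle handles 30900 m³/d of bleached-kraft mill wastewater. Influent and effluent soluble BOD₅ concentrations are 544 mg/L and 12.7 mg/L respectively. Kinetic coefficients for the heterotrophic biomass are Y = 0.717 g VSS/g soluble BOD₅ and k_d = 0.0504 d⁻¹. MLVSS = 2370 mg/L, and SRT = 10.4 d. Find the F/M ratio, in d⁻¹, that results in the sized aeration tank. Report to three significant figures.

F/M ≈ 0.209 d⁻¹

From the SRT design equation V = Y Q (S₀−S) θ_c / [X (1 + k_d θ_c)] = 0.717 × 30900 × (544 − 12.7) × 10.4 / [2370 × (1 + 0.0504 × 10.4)] = 1.22×10^8 / 3612 = 33890 m³.
Food-to-microorganism ratio F/M = Q S₀ / (V X) = 30900 × 544 / (33890 × 2370) = 0.2093 d⁻¹.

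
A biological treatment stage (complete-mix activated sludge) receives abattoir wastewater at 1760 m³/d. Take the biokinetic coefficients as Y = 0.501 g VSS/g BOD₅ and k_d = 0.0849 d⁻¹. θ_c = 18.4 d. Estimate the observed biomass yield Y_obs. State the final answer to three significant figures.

Correct the yield for decay: Y_obs = Y/(1 + k_d θ_c) = 0.501 / (1 + 0.0849 × 18.4) = 0.501 / 2.562 = 0.1955.

Y_obs ≈ 0.196 g VSS/g BOD₅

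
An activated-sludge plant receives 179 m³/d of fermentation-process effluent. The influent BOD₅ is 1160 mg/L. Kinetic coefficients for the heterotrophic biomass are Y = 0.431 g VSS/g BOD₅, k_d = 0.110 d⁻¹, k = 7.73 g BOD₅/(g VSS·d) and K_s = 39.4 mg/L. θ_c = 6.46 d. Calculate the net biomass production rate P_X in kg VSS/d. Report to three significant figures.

For a completely mixed reactor with recycle the Lawrence–McCarty relation gives S = K_s·(1 + k_d·θ_c) / [θ_c·(Y·k − k_d) − 1] = 39.4 × (1 + 0.110 × 6.46) / [6.46 × (0.431 × 7.73 − 0.110) − 1] = 67.40 / 19.81 = 3.402 mg/L.
Y_obs = Y / (1 + k_d θ_c) = 0.431 / (1 + 0.110 × 6.46) = 0.431 / 1.711 = 0.2520.
ΔS = 1160 − 3.40 = 1157 mg/L, so the substrate removal rate is 179 × 1157/1000 = 207.0 kg BOD₅/d.
So the net sludge growth is P_X = 0.2520 × 207.0 = 52.16 kg VSS/d.

P_X ≈ 52.2 kg VSS/d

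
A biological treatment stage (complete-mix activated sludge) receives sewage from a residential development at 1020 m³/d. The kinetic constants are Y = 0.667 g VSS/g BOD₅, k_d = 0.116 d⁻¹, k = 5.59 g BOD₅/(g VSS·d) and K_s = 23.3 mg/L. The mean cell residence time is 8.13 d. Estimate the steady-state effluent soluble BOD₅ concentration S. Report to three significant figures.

From the Monod/SRT balance for a CMAS, S = K_s·(1+k_d θ_c)/[θ_c·(Y k − k_d) − 1] = 23.3 × (1 + 0.116 × 8.13) / [8.13 × (0.667 × 5.59 − 0.116) − 1] = 45.27 / 28.37 = 1.596 mg/L.

S ≈ 1.60 mg/L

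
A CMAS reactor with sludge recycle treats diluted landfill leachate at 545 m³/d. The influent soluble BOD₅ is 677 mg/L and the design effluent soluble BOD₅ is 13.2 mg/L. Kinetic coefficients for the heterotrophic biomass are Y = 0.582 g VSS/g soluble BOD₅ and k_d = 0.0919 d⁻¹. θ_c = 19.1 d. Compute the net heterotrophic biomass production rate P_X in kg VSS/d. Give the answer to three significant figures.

P_X ≈ 76.4 kg VSS/d

Observed yield with endogenous decay: Y_obs = Y / (1 + k_d·θ_c) = 0.582 / (1 + 0.0919 × 19.1) = 0.582 / 2.755 = 0.2112 g VSS/g soluble BOD₅.
Q·(S₀ − S) = 545 × (677 − 13.2) × 10⁻³ = 361.8 kg/d removed.
P_X = Y_obs · Q(S₀ − S) = 0.2112 × 361.8 = 76.42 kg VSS/d.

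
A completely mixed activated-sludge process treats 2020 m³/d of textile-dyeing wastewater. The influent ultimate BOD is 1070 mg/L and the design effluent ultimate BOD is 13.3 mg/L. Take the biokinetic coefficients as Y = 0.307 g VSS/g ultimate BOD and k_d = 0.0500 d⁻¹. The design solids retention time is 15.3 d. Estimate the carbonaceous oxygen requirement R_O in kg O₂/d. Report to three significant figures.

R_O ≈ 1610 kg O₂/d

Correct the yield for decay: Y_obs = Y/(1 + k_d θ_c) = 0.307 / (1 + 0.0500 × 15.3) = 0.307 / 1.765 = 0.1739.
Substrate removed = Q·(S₀ − S) = 2020 m³/d × (1070 − 13.3) g/m³ = 2.13×10^6 g/d = 2135 kg/d.
P_X = Y_obs·Q·(S₀ − S) = 0.1739 × 2135 = 371.3 kg VSS/d.
R_O = Q·(S₀ − S) − 1.42·P_X = 2135 − 1.42 × 371.3 = 1607 kg O₂/d.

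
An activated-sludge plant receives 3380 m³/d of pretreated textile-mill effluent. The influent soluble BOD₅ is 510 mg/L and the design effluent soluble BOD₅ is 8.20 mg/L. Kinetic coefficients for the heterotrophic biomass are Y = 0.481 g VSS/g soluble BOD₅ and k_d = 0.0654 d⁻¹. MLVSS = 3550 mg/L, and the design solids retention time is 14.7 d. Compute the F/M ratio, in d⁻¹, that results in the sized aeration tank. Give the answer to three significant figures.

From the SRT design equation V = Y Q (S₀−S) θ_c / [X (1 + k_d θ_c)] = 0.481 × 3380 × (510 − 8.20) × 14.7 / [3550 × (1 + 0.0654 × 14.7)] = 1.2×10^7 / 6963 = 1722 m³.
Food-to-microorganism ratio F/M = Q S₀ / (V X) = 3380 × 510 / (1722 × 3550) = 0.2819 d⁻¹.

F/M ≈ 0.282 d⁻¹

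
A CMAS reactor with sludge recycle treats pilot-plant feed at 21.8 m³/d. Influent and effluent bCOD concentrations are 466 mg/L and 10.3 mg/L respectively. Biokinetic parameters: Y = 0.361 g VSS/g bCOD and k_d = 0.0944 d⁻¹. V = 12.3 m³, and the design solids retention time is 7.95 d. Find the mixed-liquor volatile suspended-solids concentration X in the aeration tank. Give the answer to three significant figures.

From V·X·(1 + k_d·θ_c) = Y·Q·(S₀ − S)·θ_c: X = 0.361 × 21.8 × (466 − 10.3) × 7.95 / [12.3 × (1 + 0.0944 × 7.95)] = 1324 mg/L.

X ≈ 1320 mg/L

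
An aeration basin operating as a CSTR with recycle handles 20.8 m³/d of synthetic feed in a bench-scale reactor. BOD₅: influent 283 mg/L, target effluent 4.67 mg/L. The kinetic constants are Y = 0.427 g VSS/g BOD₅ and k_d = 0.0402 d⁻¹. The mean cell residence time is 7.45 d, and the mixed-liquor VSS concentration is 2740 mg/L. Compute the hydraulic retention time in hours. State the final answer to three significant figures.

From the SRT design equation V = Y Q (S₀−S) θ_c / [X (1 + k_d θ_c)] = 0.427 × 20.8 × (283 − 4.67) × 7.45 / [2740 × (1 + 0.0402 × 7.45)] = 1.84×10^4 / 3561 = 5.172 m³.
HRT = V/Q = 5.172 m³ / 20.8 m³·d⁻¹ = 0.2487 d × 24 = 5.968 h.

τ ≈ 5.97 h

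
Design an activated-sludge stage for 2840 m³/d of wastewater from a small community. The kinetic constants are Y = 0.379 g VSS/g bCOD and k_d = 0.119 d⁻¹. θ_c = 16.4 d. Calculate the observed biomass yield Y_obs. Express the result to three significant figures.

Y_obs ≈ 0.128 g VSS/g bCOD

Y_obs = Y / (1 + k_d θ_c) = 0.379 / (1 + 0.119 × 16.4) = 0.379 / 2.952 = 0.1284.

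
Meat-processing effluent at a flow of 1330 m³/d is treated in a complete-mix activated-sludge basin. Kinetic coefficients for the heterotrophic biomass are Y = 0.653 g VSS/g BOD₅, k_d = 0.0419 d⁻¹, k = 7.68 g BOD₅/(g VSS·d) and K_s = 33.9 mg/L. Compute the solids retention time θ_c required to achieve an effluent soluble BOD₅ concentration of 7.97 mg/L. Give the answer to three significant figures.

θ_c ≈ 1.10 d

At the target effluent, Y k S/(K_s+S) = 0.653×7.68×7.97/41.87 = 0.9546 d⁻¹.
Then 1/θ_c = μ − k_d = 0.9546 − 0.0419 = 0.9127 d⁻¹, giving θ_c = 1.096 d.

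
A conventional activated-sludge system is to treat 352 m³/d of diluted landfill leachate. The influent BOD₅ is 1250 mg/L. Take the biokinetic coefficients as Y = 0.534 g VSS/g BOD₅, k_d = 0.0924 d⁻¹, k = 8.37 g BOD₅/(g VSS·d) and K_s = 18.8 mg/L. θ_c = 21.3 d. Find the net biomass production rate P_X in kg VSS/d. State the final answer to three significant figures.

From the Monod/SRT balance for a CMAS, S = K_s·(1+k_d θ_c)/[θ_c·(Y k − k_d) − 1] = 18.8 × (1 + 0.0924 × 21.3) / [21.3 × (0.534 × 8.37 − 0.0924) − 1] = 55.80 / 92.23 = 0.6050 mg/L.
Correct the yield for decay: Y_obs = Y/(1 + k_d θ_c) = 0.534 / (1 + 0.0924 × 21.3) = 0.534 / 2.968 = 0.1799.
Q·(S₀ − S) = 352 × (1250 − 0.605) × 10⁻³ = 439.8 kg/d removed.
So the net sludge growth is P_X = 0.1799 × 439.8 = 79.12 kg VSS/d.

P_X ≈ 79.1 kg VSS/d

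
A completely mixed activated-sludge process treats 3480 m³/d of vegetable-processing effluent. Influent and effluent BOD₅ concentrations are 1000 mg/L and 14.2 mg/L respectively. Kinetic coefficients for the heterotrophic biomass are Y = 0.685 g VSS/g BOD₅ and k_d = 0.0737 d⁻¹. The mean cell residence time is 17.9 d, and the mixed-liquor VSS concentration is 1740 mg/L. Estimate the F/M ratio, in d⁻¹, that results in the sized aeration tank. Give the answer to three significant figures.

F/M ≈ 0.192 d⁻¹

Steady-state biomass mass balance: V·X·(1 + k_d·θ_c) = Y·Q·(S₀ − S)·θ_c, so V = 0.685 × 3480 × (1000 − 14.2) × 17.9 / [1740 × (1 + 0.0737 × 17.9)] = 4.21×10^7 / 4035 = 10424 m³.
F/M = applied load / biomass = Q·S₀/(V·X) = 3480 × 1000 / (10424 × 1740) = 0.1919 d⁻¹.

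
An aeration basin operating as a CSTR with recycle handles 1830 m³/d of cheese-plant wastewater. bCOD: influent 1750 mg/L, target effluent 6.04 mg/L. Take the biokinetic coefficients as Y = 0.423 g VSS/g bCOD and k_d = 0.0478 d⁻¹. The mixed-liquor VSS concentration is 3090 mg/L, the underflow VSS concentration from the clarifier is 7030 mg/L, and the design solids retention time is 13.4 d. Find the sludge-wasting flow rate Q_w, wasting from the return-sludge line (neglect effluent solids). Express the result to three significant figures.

Q_w ≈ 117 m³/d

Steady-state biomass mass balance: V·X·(1 + k_d·θ_c) = Y·Q·(S₀ − S)·θ_c, so V = 0.423 × 1830 × (1750 − 6.04) × 13.4 / [3090 × (1 + 0.0478 × 13.4)] = 1.81×10^7 / 5069 = 3569 m³.
Q_w = (V·X)/(θ_c X_r) = 3569 × 3090 / (13.4 × 7030) = 117.1 m³/d.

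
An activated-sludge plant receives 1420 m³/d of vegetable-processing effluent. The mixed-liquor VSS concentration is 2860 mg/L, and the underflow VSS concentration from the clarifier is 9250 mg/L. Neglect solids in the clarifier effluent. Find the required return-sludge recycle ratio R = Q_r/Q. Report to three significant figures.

R ≈ 0.448

R = Q_r/Q = X/(X_r − X) = 2860 / (9250 − 2860) = 0.4476.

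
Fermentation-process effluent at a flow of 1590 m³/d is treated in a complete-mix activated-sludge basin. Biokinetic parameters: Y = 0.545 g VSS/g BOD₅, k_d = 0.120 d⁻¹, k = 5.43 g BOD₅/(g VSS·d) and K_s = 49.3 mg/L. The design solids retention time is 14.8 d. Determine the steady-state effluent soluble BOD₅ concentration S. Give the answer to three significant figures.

For a completely mixed reactor with recycle the Lawrence–McCarty relation gives S = K_s·(1 + k_d·θ_c) / [θ_c·(Y·k − k_d) − 1] = 49.3 × (1 + 0.120 × 14.8) / [14.8 × (0.545 × 5.43 − 0.120) − 1] = 136.9 / 41.02 = 3.336 mg/L.

S ≈ 3.34 mg/L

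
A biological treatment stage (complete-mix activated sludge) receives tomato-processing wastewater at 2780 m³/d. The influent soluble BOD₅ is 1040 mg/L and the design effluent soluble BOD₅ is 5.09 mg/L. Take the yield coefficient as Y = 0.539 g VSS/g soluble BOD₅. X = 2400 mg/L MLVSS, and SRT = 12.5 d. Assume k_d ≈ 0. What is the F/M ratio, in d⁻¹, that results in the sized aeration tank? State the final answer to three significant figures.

V·X = Y·Q·ΔS·θ_c gives V = 0.539 × 2780 × (1040 − 5.09) × 12.5 / 2400 = 8077 m³.
Food-to-microorganism ratio F/M = Q S₀ / (V X) = 2780 × 1040 / (8077 × 2400) = 0.1492 d⁻¹.

F/M ≈ 0.149 d⁻¹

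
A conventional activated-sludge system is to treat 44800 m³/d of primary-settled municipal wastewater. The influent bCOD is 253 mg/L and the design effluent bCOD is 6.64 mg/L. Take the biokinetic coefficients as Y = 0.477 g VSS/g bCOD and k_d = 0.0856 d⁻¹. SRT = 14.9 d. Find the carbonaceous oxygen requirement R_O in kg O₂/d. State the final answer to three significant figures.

R_O ≈ 7750 kg O₂/d

Observed yield with endogenous decay: Y_obs = Y / (1 + k_d·θ_c) = 0.477 / (1 + 0.0856 × 14.9) = 0.477 / 2.275 = 0.2096 g VSS/g bCOD.
ΔS = 253 − 6.64 = 246.4 mg/L, so the substrate removal rate is 44800 × 246.4/1000 = 11037 kg bCOD/d.
Net sludge production P_X = 0.2096 × 11037 = 2314 kg VSS/d.
R_O = Q·(S₀ − S) − 1.42·P_X = 11037 − 1.42 × 2314 = 7752 kg O₂/d.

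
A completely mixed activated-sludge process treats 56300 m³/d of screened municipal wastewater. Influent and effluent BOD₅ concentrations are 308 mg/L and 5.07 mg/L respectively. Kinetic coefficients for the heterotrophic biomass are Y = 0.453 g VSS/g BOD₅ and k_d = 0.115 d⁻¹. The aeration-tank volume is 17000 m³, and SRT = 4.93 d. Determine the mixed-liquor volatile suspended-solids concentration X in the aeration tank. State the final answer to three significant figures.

From V·X·(1 + k_d·θ_c) = Y·Q·(S₀ − S)·θ_c: X = 0.453 × 56300 × (308 − 5.07) × 4.93 / [17000 × (1 + 0.115 × 4.93)] = 1430 mg/L.

X ≈ 1430 mg/L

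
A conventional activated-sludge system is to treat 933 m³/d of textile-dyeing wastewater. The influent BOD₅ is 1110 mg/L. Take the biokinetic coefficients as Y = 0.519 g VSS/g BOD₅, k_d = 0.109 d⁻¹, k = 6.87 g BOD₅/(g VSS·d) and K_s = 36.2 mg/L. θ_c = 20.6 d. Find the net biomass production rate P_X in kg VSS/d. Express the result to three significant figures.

P_X ≈ 165 kg VSS/d

From the Monod/SRT balance for a CMAS, S = K_s·(1+k_d θ_c)/[θ_c·(Y k − k_d) − 1] = 36.2 × (1 + 0.109 × 20.6) / [20.6 × (0.519 × 6.87 − 0.109) − 1] = 117.5 / 70.20 = 1.673 mg/L.
Observed yield with endogenous decay: Y_obs = Y / (1 + k_d·θ_c) = 0.519 / (1 + 0.109 × 20.6) = 0.519 / 3.245 = 0.1599 g VSS/g BOD₅.
Mass of BOD₅ removed per day: Q(S₀ − S) = 933 × 1108 g/m³ = 1034 kg/d.
P_X = Y_obs · Q(S₀ − S) = 0.1599 × 1034 = 165.4 kg VSS/d.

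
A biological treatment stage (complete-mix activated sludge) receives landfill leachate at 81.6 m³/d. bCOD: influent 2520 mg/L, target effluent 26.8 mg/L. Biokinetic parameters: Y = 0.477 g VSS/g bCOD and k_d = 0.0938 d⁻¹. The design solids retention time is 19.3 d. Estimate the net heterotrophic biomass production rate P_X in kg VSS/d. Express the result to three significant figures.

Correct the yield for decay: Y_obs = Y/(1 + k_d θ_c) = 0.477 / (1 + 0.0938 × 19.3) = 0.477 / 2.810 = 0.1697.
Mass of bCOD removed per day: Q(S₀ − S) = 81.6 × 2493 g/m³ = 203.4 kg/d.
Net biomass production P_X = Y_obs × Q·(S₀ − S) = 0.1697 × 203.4 = 34.53 kg VSS/d.

P_X ≈ 34.5 kg VSS/d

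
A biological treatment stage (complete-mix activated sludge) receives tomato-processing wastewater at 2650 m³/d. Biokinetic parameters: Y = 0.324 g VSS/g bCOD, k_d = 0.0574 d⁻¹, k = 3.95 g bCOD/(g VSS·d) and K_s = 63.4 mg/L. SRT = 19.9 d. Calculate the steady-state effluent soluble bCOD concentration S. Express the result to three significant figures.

S ≈ 5.82 mg/L

For a completely mixed reactor with recycle the Lawrence–McCarty relation gives S = K_s·(1 + k_d·θ_c) / [θ_c·(Y·k − k_d) − 1] = 63.4 × (1 + 0.0574 × 19.9) / [19.9 × (0.324 × 3.95 − 0.0574) − 1] = 135.8 / 23.33 = 5.823 mg/L.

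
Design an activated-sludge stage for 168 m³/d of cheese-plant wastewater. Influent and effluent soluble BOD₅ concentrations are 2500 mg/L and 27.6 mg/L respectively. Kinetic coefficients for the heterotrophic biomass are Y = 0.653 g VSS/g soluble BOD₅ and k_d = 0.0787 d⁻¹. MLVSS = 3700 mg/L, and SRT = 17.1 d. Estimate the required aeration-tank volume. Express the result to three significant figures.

V ≈ 534 m³

Steady-state biomass mass balance: V·X·(1 + k_d·θ_c) = Y·Q·(S₀ − S)·θ_c, so V = 0.653 × 168 × (2500 − 27.6) × 17.1 / [3700 × (1 + 0.0787 × 17.1)] = 4.64×10^6 / 8679 = 534.4 m³.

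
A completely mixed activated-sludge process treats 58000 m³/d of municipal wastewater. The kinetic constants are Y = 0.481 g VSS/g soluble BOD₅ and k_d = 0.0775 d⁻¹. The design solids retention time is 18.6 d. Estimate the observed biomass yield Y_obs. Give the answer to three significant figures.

Y_obs ≈ 0.197 g VSS/g soluble BOD₅

Observed yield with endogenous decay: Y_obs = Y / (1 + k_d·θ_c) = 0.481 / (1 + 0.0775 × 18.6) = 0.481 / 2.442 = 0.1970 g VSS/g soluble BOD₅.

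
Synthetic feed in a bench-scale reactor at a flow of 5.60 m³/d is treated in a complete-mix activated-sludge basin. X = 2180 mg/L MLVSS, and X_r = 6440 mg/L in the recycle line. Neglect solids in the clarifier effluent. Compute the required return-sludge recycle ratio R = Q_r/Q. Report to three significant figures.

Mass balance around the secondary clarifier (neglecting effluent solids): R = X / (X_r − X) = 2180 / (6440 − 2180) = 0.5117.

R ≈ 0.512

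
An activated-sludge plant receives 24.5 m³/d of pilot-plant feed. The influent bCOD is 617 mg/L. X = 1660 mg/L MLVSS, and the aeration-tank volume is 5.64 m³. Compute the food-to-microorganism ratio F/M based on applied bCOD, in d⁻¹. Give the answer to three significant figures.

F/M ≈ 1.61 d⁻¹

F/M = applied load / biomass = Q·S₀/(V·X) = 24.5 × 617 / (5.640 × 1660) = 1.615 d⁻¹.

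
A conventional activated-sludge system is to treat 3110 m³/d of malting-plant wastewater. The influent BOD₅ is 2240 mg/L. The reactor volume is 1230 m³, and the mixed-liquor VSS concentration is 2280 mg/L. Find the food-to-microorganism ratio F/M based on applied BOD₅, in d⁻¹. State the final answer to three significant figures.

F/M = applied load / biomass = Q·S₀/(V·X) = 3110 × 2240 / (1230 × 2280) = 2.484 d⁻¹.

F/M ≈ 2.48 d⁻¹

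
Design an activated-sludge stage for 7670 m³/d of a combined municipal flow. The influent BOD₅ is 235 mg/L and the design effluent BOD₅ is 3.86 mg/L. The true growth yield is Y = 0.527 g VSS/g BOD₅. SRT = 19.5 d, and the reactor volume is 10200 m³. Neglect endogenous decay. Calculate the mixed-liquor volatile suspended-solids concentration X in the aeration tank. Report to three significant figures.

X ≈ 1790 mg/L

Without decay, X = Y Q (S₀−S) θ_c / V = 0.527 × 7670 × (235 − 3.86) × 19.5 / 10200 = 1786 mg/L.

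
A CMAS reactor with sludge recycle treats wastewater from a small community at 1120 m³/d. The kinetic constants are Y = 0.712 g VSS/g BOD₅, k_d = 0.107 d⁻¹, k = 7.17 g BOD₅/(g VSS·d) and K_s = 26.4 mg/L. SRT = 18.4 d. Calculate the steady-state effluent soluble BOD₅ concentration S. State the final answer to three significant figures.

Effluent substrate depends only on kinetics and SRT: S = K_s(1 + k_d θ_c) / [θ_c(Yk − k_d) − 1] = 26.4 × (1 + 0.107 × 18.4) / [18.4 × (0.712 × 7.17 − 0.107) − 1] = 78.38 / 90.96 = 0.8616 mg/L.

S ≈ 0.862 mg/L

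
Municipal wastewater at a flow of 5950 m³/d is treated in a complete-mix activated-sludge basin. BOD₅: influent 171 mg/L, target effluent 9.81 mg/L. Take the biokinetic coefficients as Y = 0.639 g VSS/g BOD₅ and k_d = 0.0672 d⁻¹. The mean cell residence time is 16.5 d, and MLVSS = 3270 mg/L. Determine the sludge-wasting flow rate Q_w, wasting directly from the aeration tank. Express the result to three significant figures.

From the SRT design equation V = Y Q (S₀−S) θ_c / [X (1 + k_d θ_c)] = 0.639 × 5950 × (171 − 9.81) × 16.5 / [3270 × (1 + 0.0672 × 16.5)] = 1.01×10^7 / 6896 = 1466 m³.
For wasting at MLVSS concentration, Q_w = V/θ_c = 1466/16.5 = 88.87 m³/d.

Q_w ≈ 88.9 m³/d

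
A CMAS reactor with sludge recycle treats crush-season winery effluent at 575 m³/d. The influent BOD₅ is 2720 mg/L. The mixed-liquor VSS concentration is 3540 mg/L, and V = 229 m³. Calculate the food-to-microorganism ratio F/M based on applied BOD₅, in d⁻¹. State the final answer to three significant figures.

F/M ≈ 1.93 d⁻¹

F/M = Q·S₀ / (V·X) = 575 × 2720 / (229.0 × 3540) = 1.929 g BOD₅·(g VSS·d)⁻¹.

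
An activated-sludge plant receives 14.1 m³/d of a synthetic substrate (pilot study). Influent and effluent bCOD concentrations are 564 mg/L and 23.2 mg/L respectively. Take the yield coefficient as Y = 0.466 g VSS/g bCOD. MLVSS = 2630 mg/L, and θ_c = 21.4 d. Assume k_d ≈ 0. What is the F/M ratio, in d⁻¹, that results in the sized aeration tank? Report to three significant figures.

F/M ≈ 0.105 d⁻¹

With k_d = 0 the design equation reduces to V = Y Q (S₀−S) θ_c / X = 0.466 × 14.1 × (564 − 23.2) × 21.4 / 2630 = 28.91 m³.
F/M = applied load / biomass = Q·S₀/(V·X) = 14.1 × 564 / (28.91 × 2630) = 0.1046 d⁻¹.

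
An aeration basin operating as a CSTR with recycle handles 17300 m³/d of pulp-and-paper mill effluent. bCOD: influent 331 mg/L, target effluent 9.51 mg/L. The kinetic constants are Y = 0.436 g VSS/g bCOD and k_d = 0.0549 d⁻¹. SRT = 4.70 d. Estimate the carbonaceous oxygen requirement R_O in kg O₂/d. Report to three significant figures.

The observed yield is Y_obs = Y/(1 + k_d·θ_c) = 0.436 / (1 + 0.0549 × 4.70) = 0.436 / 1.258 = 0.3466 g VSS per g bCOD removed.
ΔS = 331 − 9.51 = 321.5 mg/L, so the substrate removal rate is 17300 × 321.5/1000 = 5562 kg bCOD/d.
P_X = Y_obs·Q·(S₀ − S) = 0.3466 × 5562 = 1928 kg VSS/d.
R_O = Q·(S₀ − S) − 1.42·P_X = 5562 − 1.42 × 1928 = 2825 kg O₂/d.

R_O ≈ 2820 kg O₂/d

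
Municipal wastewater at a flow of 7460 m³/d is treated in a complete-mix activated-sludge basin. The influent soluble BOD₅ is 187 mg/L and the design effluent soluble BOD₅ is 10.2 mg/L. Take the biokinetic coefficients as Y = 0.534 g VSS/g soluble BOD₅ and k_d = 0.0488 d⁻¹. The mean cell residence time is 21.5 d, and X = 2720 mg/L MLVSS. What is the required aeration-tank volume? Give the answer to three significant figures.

V ≈ 2720 m³

Steady-state biomass mass balance: V·X·(1 + k_d·θ_c) = Y·Q·(S₀ − S)·θ_c, so V = 0.534 × 7460 × (187 − 10.2) × 21.5 / [2720 × (1 + 0.0488 × 21.5)] = 1.51×10^7 / 5574 = 2717 m³.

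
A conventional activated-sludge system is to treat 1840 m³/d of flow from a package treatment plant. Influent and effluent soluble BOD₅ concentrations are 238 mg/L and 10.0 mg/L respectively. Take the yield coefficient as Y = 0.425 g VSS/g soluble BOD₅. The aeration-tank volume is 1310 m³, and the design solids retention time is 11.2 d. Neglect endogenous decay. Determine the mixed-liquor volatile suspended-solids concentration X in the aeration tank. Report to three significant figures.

X ≈ 1520 mg/L

Without decay, X = Y Q (S₀−S) θ_c / V = 0.425 × 1840 × (238 − 10.0) × 11.2 / 1310 = 1524 mg/L.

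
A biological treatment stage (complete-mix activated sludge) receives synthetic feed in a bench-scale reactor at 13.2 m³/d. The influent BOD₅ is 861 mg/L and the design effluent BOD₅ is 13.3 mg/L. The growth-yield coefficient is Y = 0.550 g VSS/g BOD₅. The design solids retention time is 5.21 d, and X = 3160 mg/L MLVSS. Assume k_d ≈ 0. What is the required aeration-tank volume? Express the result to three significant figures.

With k_d = 0 the design equation reduces to V = Y Q (S₀−S) θ_c / X = 0.550 × 13.2 × (861 − 13.3) × 5.21 / 3160 = 10.15 m³.

V ≈ 10.1 m³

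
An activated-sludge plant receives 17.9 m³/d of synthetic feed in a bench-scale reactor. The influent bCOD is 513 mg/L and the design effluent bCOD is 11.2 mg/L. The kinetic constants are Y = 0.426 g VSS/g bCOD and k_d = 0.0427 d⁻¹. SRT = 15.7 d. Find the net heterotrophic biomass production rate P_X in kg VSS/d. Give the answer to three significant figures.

P_X ≈ 2.29 kg VSS/d

The observed yield is Y_obs = Y/(1 + k_d·θ_c) = 0.426 / (1 + 0.0427 × 15.7) = 0.426 / 1.670 = 0.2550 g VSS per g bCOD removed.
Mass of bCOD removed per day: Q(S₀ − S) = 17.9 × 501.8 g/m³ = 8.982 kg/d.
P_X = Y_obs · Q(S₀ − S) = 0.2550 × 8.982 = 2.291 kg VSS/d.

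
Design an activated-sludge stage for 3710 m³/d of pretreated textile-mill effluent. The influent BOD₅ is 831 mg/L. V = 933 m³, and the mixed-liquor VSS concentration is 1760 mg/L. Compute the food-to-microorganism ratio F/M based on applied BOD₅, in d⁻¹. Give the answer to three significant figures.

Food-to-microorganism ratio F/M = Q S₀ / (V X) = 3710 × 831 / (933.0 × 1760) = 1.878 d⁻¹.

F/M ≈ 1.88 d⁻¹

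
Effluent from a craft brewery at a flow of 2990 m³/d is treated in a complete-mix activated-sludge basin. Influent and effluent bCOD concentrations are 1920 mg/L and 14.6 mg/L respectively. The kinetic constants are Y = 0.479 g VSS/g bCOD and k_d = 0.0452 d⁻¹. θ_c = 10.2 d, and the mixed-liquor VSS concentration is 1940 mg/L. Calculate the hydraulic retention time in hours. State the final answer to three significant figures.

τ ≈ 78.8 h

From the SRT design equation V = Y Q (S₀−S) θ_c / [X (1 + k_d θ_c)] = 0.479 × 2990 × (1920 − 14.6) × 10.2 / [1940 × (1 + 0.0452 × 10.2)] = 2.78×10^7 / 2834 = 9820 m³.
τ = V/Q = 9820/2990 = 3.284 d, or 78.83 h.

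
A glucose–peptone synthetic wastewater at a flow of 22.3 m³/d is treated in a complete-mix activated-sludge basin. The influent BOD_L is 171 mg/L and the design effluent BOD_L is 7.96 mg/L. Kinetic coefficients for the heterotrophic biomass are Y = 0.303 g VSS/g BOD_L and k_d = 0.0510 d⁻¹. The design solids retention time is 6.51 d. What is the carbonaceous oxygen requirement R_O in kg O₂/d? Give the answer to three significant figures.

R_O ≈ 2.46 kg O₂/d

Observed yield with endogenous decay: Y_obs = Y / (1 + k_d·θ_c) = 0.303 / (1 + 0.0510 × 6.51) = 0.303 / 1.332 = 0.2275 g VSS/g BOD_L.
Q·(S₀ − S) = 22.3 × (171 − 7.96) × 10⁻³ = 3.636 kg/d removed.
P_X = Y_obs·Q·(S₀ − S) = 0.2275 × 3.636 = 0.8271 kg VSS/d.
R_O = Q·ΔS − 1.42 P_X = 3.636 − 1.174 = 2.461 kg O₂/d.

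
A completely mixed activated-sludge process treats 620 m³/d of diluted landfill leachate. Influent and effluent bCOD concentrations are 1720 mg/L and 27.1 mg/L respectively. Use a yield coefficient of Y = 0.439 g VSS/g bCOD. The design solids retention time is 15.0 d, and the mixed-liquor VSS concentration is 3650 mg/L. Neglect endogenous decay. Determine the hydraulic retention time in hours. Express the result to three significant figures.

V·X = Y·Q·ΔS·θ_c gives V = 0.439 × 620 × (1720 − 27.1) × 15.0 / 3650 = 1894 m³.
τ = V/Q = 1894/620 = 3.054 d, or 73.30 h.

τ ≈ 73.3 h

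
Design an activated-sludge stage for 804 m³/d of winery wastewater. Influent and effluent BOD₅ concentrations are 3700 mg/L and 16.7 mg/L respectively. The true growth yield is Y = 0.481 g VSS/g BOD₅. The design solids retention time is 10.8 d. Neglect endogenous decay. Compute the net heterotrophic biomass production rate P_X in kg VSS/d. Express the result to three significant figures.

No decay correction is needed, so Y_obs = Y = 0.481.
Mass of BOD₅ removed per day: Q(S₀ − S) = 804 × 3683 g/m³ = 2961 kg/d.
Biomass produced: P_X = Y_obs·Q·ΔS = 0.4810 × 2961 ≈ 1424 kg VSS/d.

P_X ≈ 1420 kg VSS/d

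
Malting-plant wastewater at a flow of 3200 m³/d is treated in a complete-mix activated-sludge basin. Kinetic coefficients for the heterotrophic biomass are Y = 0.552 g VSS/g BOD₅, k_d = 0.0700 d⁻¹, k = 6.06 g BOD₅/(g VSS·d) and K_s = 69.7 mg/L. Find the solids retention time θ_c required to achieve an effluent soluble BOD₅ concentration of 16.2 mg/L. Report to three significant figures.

θ_c ≈ 1.78 d

From 1/θ_c = Y·k·S/(K_s + S) − k_d: Y·k·S/(K_s+S) = 0.552 × 6.06 × 16.2 / (69.7 + 16.2) = 0.6309 d⁻¹.
θ_c = 1/(μ − k_d) = 1/(0.6309 − 0.0700) = 1/0.5609 = 1.783 d.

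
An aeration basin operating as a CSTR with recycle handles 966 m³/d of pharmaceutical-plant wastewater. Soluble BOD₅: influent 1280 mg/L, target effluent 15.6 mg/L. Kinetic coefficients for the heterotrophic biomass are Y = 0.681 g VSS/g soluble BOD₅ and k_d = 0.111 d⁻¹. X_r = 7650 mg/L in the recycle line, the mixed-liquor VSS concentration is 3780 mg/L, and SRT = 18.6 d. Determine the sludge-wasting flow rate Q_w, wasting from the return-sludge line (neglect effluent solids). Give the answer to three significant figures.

From the SRT design equation V = Y Q (S₀−S) θ_c / [X (1 + k_d θ_c)] = 0.681 × 966 × (1280 − 15.6) × 18.6 / [3780 × (1 + 0.111 × 18.6)] = 1.55×10^7 / 11584 = 1336 m³.
Q_w = (V·X)/(θ_c X_r) = 1336 × 3780 / (18.6 × 7650) = 35.48 m³/d.

Q_w ≈ 35.5 m³/d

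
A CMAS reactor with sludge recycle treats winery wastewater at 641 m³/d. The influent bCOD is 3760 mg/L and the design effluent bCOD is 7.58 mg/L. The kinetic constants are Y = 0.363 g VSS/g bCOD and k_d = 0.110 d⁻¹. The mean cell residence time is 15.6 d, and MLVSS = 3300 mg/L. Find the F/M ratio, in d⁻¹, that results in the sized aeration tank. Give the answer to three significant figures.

From the SRT design equation V = Y Q (S₀−S) θ_c / [X (1 + k_d θ_c)] = 0.363 × 641 × (3760 − 7.58) × 15.6 / [3300 × (1 + 0.110 × 15.6)] = 1.36×10^7 / 8963 = 1520 m³.
F/M = applied load / biomass = Q·S₀/(V·X) = 641 × 3760 / (1520 × 3300) = 0.4806 d⁻¹.

F/M ≈ 0.481 d⁻¹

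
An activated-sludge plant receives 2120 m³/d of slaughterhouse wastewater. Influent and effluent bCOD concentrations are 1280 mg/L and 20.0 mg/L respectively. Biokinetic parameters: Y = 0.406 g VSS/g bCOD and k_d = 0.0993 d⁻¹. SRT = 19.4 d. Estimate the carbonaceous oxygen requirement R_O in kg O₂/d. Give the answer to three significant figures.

R_O ≈ 2140 kg O₂/d

Correct the yield for decay: Y_obs = Y/(1 + k_d θ_c) = 0.406 / (1 + 0.0993 × 19.4) = 0.406 / 2.926 = 0.1387.
Q·(S₀ − S) = 2120 × (1280 − 20.0) × 10⁻³ = 2671 kg/d removed.
P_X = Y_obs·Q·(S₀ − S) = 0.1387 × 2671 = 370.6 kg VSS/d.
R_O = Q·(S₀ − S) − 1.42·P_X = 2671 − 1.42 × 370.6 = 2145 kg O₂/d.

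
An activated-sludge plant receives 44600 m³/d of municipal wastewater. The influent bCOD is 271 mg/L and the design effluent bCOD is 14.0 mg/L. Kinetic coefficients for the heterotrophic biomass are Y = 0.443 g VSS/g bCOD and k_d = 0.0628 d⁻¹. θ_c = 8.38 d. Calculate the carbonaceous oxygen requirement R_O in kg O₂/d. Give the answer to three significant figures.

Y_obs = Y / (1 + k_d θ_c) = 0.443 / (1 + 0.0628 × 8.38) = 0.443 / 1.526 = 0.2903.
ΔS = 271 − 14.0 = 257.0 mg/L, so the substrate removal rate is 44600 × 257.0/1000 = 11462 kg bCOD/d.
P_X = Y_obs·Q·(S₀ − S) = 0.2903 × 11462 = 3327 kg VSS/d.
Carbonaceous O₂ demand = substrate oxidised − cell-mass equivalent = 11462 − 1.42 × 3327 = 6738 kg O₂/d.

R_O ≈ 6740 kg O₂/d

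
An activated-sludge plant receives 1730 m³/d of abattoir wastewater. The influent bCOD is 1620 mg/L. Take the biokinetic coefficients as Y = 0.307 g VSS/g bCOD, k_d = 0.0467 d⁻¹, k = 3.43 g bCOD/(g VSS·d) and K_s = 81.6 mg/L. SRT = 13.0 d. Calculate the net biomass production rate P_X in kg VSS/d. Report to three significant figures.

For a completely mixed reactor with recycle the Lawrence–McCarty relation gives S = K_s·(1 + k_d·θ_c) / [θ_c·(Y·k − k_d) − 1] = 81.6 × (1 + 0.0467 × 13.0) / [13.0 × (0.307 × 3.43 − 0.0467) − 1] = 131.1 / 12.08 = 10.85 mg/L.
The observed yield is Y_obs = Y/(1 + k_d·θ_c) = 0.307 / (1 + 0.0467 × 13.0) = 0.307 / 1.607 = 0.1910 g VSS per g bCOD removed.
Mass of bCOD removed per day: Q(S₀ − S) = 1730 × 1609 g/m³ = 2784 kg/d.
Biomass produced: P_X = Y_obs·Q·ΔS = 0.1910 × 2784 ≈ 531.8 kg VSS/d.

P_X ≈ 532 kg VSS/d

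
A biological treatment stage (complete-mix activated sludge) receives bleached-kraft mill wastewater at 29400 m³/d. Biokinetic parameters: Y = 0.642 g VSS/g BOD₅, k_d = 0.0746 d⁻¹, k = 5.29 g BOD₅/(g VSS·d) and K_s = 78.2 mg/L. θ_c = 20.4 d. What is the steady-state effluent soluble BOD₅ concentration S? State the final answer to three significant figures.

From the Monod/SRT balance for a CMAS, S = K_s·(1+k_d θ_c)/[θ_c·(Y k − k_d) − 1] = 78.2 × (1 + 0.0746 × 20.4) / [20.4 × (0.642 × 5.29 − 0.0746) − 1] = 197.2 / 66.76 = 2.954 mg/L.

S ≈ 2.95 mg/L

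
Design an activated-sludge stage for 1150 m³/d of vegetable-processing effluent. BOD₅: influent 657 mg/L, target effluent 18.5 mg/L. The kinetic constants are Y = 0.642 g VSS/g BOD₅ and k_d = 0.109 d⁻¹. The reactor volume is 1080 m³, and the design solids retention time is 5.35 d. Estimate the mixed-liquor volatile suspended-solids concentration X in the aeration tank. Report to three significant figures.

Solving the biomass balance for X: X = Y Q (S₀−S) θ_c / [V (1+k_d θ_c)] = 0.642 × 1150 × (657 − 18.5) × 5.35 / [1080 × (1 + 0.109 × 5.35)] = 1475 mg/L.

X ≈ 1480 mg/L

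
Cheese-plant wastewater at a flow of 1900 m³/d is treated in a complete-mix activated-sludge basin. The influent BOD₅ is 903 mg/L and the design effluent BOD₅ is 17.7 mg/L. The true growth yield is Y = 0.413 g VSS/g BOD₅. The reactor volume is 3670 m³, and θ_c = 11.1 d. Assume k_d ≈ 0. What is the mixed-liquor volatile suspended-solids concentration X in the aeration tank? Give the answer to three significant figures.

X ≈ 2100 mg/L

X = Y·Q·ΔS·θ_c / V = 0.413 × 1900 × (903 − 17.7) × 11.1 / 3670 = 2101 mg/L.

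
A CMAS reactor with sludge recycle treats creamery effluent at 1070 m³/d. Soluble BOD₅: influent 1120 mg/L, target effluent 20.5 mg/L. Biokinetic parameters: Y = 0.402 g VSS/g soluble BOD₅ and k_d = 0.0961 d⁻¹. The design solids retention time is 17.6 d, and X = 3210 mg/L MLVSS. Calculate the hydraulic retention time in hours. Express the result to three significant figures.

τ ≈ 21.6 h

Steady-state biomass mass balance: V·X·(1 + k_d·θ_c) = Y·Q·(S₀ − S)·θ_c, so V = 0.402 × 1070 × (1120 − 20.5) × 17.6 / [3210 × (1 + 0.0961 × 17.6)] = 8.32×10^6 / 8639 = 963.5 m³.
Hydraulic retention time τ = V/Q = 963.5 / 1070 = 0.9004 d = 21.61 h.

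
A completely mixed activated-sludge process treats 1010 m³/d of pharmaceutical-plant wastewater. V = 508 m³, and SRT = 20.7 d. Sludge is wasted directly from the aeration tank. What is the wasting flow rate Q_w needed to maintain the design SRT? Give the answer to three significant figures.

For wasting at MLVSS concentration, Q_w = V/θ_c = 508.0/20.7 = 24.54 m³/d.

Q_w ≈ 24.5 m³/d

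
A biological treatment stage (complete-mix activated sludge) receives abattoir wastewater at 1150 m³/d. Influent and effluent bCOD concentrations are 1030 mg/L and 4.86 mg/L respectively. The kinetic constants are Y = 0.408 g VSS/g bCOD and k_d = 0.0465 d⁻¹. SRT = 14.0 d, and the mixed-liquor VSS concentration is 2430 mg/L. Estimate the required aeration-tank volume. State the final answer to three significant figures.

Steady-state biomass mass balance: V·X·(1 + k_d·θ_c) = Y·Q·(S₀ − S)·θ_c, so V = 0.408 × 1150 × (1030 − 4.86) × 14.0 / [2430 × (1 + 0.0465 × 14.0)] = 6.73×10^6 / 4012 = 1678 m³.

V ≈ 1680 m³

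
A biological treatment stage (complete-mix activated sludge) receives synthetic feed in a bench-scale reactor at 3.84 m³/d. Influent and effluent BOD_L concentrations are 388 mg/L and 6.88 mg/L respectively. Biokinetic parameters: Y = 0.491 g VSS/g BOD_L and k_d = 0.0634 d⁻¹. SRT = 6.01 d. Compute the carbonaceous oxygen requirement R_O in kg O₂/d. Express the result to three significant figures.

Observed yield with endogenous decay: Y_obs = Y / (1 + k_d·θ_c) = 0.491 / (1 + 0.0634 × 6.01) = 0.491 / 1.381 = 0.3555 g VSS/g BOD_L.
Substrate removed = Q·(S₀ − S) = 3.84 m³/d × (388 − 6.88) g/m³ = 1.46×10^3 g/d = 1.464 kg/d.
Biomass synthesised: P_X = Y_obs × 1.464 = 0.5203 kg VSS/d.
R_O = Q·ΔS − 1.42 P_X = 1.464 − 0.7389 = 0.7246 kg O₂/d.

R_O ≈ 0.725 kg O₂/d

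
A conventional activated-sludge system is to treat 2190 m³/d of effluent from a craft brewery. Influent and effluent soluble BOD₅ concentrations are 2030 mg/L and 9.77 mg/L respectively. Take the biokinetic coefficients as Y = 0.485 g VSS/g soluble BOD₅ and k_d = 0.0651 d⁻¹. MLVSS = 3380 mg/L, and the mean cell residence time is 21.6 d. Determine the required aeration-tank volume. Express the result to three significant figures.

V ≈ 5700 m³

From the SRT design equation V = Y Q (S₀−S) θ_c / [X (1 + k_d θ_c)] = 0.485 × 2190 × (2030 − 9.77) × 21.6 / [3380 × (1 + 0.0651 × 21.6)] = 4.63×10^7 / 8133 = 5699 m³.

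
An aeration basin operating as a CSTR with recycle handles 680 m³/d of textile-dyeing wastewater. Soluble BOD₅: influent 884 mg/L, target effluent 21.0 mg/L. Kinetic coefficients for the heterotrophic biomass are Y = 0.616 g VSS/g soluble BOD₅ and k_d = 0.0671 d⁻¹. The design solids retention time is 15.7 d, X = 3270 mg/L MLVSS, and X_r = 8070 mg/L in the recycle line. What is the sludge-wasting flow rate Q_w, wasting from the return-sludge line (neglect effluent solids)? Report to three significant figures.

Q_w ≈ 21.8 m³/d

Steady-state biomass mass balance: V·X·(1 + k_d·θ_c) = Y·Q·(S₀ − S)·θ_c, so V = 0.616 × 680 × (884 − 21.0) × 15.7 / [3270 × (1 + 0.0671 × 15.7)] = 5.68×10^6 / 6715 = 845.2 m³.
θ_c = V·X/(Q_w·X_r) when wasting from the recycle, so Q_w = V·X/(θ_c·X_r) = 845.2 × 3270 / (15.7 × 8070) = 21.81 m³/d.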